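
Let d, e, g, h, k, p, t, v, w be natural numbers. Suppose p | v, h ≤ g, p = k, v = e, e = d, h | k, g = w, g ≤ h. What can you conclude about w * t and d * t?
w * t | d * t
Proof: Because h ≤ g and g ≤ h, h = g. g = w, so h = w. v = e and p | v, hence p | e. p = k, so k | e. e = d, so k | d. Since h | k, h | d. h = w, so w | d. Then w * t | d * t.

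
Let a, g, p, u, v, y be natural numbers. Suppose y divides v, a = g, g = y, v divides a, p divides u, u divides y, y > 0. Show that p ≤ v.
From a = g and g = y, a = y. Since v divides a, v divides y. Since y divides v, y = v. p divides u and u divides y, thus p divides y. From y > 0, p ≤ y. Since y = v, p ≤ v.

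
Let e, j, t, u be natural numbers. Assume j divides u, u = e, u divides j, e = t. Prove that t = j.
j divides u and u divides j, thus j = u. u = e, so j = e. e = t, so j = t. Then t = j.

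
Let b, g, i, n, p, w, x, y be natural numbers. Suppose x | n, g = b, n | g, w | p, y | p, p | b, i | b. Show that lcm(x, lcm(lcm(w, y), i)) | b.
g = b and n | g, so n | b. Since x | n, x | b. From w | p and y | p, lcm(w, y) | p. Since p | b, lcm(w, y) | b. Since i | b, lcm(lcm(w, y), i) | b. Because x | b, lcm(x, lcm(lcm(w, y), i)) | b.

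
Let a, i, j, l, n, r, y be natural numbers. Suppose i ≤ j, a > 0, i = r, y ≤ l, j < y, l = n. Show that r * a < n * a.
i = r and i ≤ j, thus r ≤ j. j < y and y ≤ l, hence j < l. r ≤ j, so r < l. Since l = n, r < n. Combining with a > 0, by multiplying by a positive, r * a < n * a.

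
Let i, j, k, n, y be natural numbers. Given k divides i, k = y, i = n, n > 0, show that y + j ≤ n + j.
i = n and k divides i, hence k divides n. k = y, so y divides n. n > 0, so y ≤ n. Then y + j ≤ n + j.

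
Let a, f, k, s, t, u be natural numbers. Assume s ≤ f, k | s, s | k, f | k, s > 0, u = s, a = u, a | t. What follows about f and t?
f | t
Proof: k | s and s | k, therefore k = s. Since f | k, f | s. s > 0, so f ≤ s. s ≤ f, so s = f. Since a = u and a | t, u | t. Because u = s, s | t. Since s = f, f | t.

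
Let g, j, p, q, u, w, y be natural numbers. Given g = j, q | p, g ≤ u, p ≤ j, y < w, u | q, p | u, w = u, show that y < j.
u | q and q | p, so u | p. Since p | u, p = u. p ≤ j, so u ≤ j. g = j and g ≤ u, therefore j ≤ u. Since u ≤ j, u = j. w = u, so w = j. Since y < w, y < j.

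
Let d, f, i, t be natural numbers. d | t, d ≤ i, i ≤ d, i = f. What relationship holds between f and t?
f | t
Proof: d ≤ i and i ≤ d, so d = i. i = f, so d = f. Since d | t, f | t.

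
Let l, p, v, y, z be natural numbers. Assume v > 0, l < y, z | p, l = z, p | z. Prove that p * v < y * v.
From z | p and p | z, z = p. Since l = z, l = p. Since l < y, p < y. Since v > 0, p * v < y * v.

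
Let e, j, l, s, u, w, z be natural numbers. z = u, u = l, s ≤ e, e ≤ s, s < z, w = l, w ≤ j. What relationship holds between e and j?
e < j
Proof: z = u and u = l, thus z = l. From s ≤ e and e ≤ s, s = e. s < z, so e < z. Since z = l, e < l. w = l and w ≤ j, thus l ≤ j. e < l, so e < j.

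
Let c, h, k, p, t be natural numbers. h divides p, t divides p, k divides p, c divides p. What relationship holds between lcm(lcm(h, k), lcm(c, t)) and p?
lcm(lcm(h, k), lcm(c, t)) divides p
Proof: h divides p and k divides p, therefore lcm(h, k) divides p. c divides p and t divides p, thus lcm(c, t) divides p. lcm(h, k) divides p, so lcm(lcm(h, k), lcm(c, t)) divides p.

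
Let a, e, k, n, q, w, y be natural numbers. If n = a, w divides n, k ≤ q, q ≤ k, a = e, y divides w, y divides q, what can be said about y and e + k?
y divides e + k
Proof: From n = a and a = e, n = e. Because y divides w and w divides n, y divides n. n = e, so y divides e. q ≤ k and k ≤ q, so q = k. Since y divides q, y divides k. y divides e, so y divides e + k.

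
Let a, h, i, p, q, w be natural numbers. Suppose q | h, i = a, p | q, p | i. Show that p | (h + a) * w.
p | q and q | h, therefore p | h. i = a and p | i, therefore p | a. Since p | h, p | h + a. Then p | (h + a) * w.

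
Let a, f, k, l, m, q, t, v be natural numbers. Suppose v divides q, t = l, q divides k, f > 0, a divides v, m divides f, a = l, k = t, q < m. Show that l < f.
Since k = t and q divides k, q divides t. Since t = l, q divides l. Because a divides v and v divides q, a divides q. a = l, so l divides q. Since q divides l, q = l. Because m divides f and f > 0, m ≤ f. Since q < m, q < f. Since q = l, l < f.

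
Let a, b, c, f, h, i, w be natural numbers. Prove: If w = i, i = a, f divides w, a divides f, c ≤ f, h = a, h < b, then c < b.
Since w = i and i = a, w = a. Since f divides w, f divides a. a divides f, so f = a. Since c ≤ f, c ≤ a. h = a and h < b, thus a < b. c ≤ a, so c < b.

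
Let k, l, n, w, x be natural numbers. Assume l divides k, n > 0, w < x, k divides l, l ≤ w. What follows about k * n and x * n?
k * n < x * n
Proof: l divides k and k divides l, thus l = k. l ≤ w and w < x, hence l < x. From l = k, k < x. Since n > 0, by multiplying by a positive, k * n < x * n.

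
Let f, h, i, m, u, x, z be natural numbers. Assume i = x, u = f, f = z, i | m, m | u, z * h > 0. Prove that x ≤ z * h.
Since u = f and f = z, u = z. i | m and m | u, thus i | u. u = z, so i | z. Since i = x, x | z. Then x | z * h. Since z * h > 0, x ≤ z * h.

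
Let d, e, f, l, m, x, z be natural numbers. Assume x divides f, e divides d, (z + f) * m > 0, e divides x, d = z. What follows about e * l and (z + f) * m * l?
e * l ≤ (z + f) * m * l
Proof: d = z and e divides d, thus e divides z. From e divides x and x divides f, e divides f. e divides z, so e divides z + f. Then e divides (z + f) * m. (z + f) * m > 0, so e ≤ (z + f) * m. By multiplying by a non-negative, e * l ≤ (z + f) * m * l.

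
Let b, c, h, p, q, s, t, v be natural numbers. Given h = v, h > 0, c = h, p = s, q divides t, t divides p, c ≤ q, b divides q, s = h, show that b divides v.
p = s and t divides p, hence t divides s. Since s = h, t divides h. Since q divides t, q divides h. Since h > 0, q ≤ h. c = h and c ≤ q, therefore h ≤ q. From q ≤ h, q = h. Since h = v, q = v. b divides q, so b divides v.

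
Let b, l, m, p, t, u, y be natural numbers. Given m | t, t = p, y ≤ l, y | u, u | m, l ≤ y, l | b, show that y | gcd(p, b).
Because u | m and m | t, u | t. t = p, so u | p. y | u, so y | p. Since l ≤ y and y ≤ l, l = y. Since l | b, y | b. Since y | p, y | gcd(p, b).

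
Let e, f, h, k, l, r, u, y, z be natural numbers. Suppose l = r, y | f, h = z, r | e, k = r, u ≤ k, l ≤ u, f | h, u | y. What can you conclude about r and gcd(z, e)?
r | gcd(z, e)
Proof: k = r and u ≤ k, so u ≤ r. l = r and l ≤ u, so r ≤ u. u ≤ r, so u = r. u | y and y | f, hence u | f. f | h, so u | h. Since h = z, u | z. Since u = r, r | z. Since r | e, r | gcd(z, e).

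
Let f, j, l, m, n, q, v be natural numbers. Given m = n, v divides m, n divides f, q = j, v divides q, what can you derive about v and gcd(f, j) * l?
v divides gcd(f, j) * l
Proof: m = n and v divides m, so v divides n. Since n divides f, v divides f. q = j and v divides q, hence v divides j. v divides f, so v divides gcd(f, j). Then v divides gcd(f, j) * l.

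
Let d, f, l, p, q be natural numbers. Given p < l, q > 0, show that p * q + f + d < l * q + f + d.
p < l and q > 0, thus p * q < l * q. Then p * q + f < l * q + f. Then p * q + f + d < l * q + f + d.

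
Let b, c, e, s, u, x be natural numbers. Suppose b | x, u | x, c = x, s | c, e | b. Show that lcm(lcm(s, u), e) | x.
c = x and s | c, therefore s | x. u | x, so lcm(s, u) | x. From e | b and b | x, e | x. Since lcm(s, u) | x, lcm(lcm(s, u), e) | x.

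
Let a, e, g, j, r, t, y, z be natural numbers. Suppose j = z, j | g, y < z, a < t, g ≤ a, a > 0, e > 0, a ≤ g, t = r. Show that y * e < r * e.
g ≤ a and a ≤ g, hence g = a. j = z and j | g, thus z | g. Since g = a, z | a. a > 0, so z ≤ a. Since y < z, y < a. t = r and a < t, therefore a < r. Because y < a, y < r. e > 0, so y * e < r * e.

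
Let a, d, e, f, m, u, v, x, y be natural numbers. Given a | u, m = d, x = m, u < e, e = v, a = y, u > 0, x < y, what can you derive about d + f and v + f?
d + f < v + f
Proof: From x = m and m = d, x = d. a = y and a | u, so y | u. Since u > 0, y ≤ u. Since u < e, y < e. e = v, so y < v. Since x < y, x < v. From x = d, d < v. Then d + f < v + f.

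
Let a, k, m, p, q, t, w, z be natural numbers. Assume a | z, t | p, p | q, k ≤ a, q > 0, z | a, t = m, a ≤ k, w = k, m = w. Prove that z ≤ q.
a | z and z | a, hence a = z. k ≤ a and a ≤ k, hence k = a. t = m and m = w, hence t = w. Since w = k, t = k. Since t | p, k | p. Because p | q, k | q. Since k = a, a | q. q > 0, so a ≤ q. a = z, so z ≤ q.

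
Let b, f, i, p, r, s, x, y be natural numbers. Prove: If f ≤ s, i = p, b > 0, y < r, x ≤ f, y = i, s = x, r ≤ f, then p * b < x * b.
From y = i and i = p, y = p. s = x and f ≤ s, hence f ≤ x. Since x ≤ f, f = x. Since y < r and r ≤ f, y < f. Since f = x, y < x. Since y = p, p < x. Since b > 0, by multiplying by a positive, p * b < x * b.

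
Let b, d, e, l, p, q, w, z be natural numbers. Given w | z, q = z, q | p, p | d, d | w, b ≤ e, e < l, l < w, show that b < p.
From q = z and q | p, z | p. From w | z, w | p. p | d and d | w, therefore p | w. Since w | p, w = p. b ≤ e and e < l, hence b < l. Since l < w, b < w. w = p, so b < p.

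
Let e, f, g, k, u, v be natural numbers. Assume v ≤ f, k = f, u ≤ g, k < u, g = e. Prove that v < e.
k < u and u ≤ g, hence k < g. Since k = f, f < g. From g = e, f < e. v ≤ f, so v < e.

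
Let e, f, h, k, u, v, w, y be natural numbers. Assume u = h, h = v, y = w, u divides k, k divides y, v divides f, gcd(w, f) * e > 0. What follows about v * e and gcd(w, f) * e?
v * e ≤ gcd(w, f) * e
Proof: Because u = h and h = v, u = v. u divides k and k divides y, hence u divides y. Since y = w, u divides w. Since u = v, v divides w. Since v divides f, v divides gcd(w, f). Then v * e divides gcd(w, f) * e. Since gcd(w, f) * e > 0, v * e ≤ gcd(w, f) * e.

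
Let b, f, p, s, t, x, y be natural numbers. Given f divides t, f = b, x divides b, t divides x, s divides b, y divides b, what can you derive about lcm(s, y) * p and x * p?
lcm(s, y) * p divides x * p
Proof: f = b and f divides t, thus b divides t. From t divides x, b divides x. Because x divides b, b = x. s divides b and y divides b, so lcm(s, y) divides b. Since b = x, lcm(s, y) divides x. Then lcm(s, y) * p divides x * p.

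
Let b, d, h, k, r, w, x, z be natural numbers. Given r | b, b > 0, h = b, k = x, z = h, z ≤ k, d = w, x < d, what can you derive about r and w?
r < w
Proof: r | b and b > 0, therefore r ≤ b. Because z = h and z ≤ k, h ≤ k. From k = x, h ≤ x. From h = b, b ≤ x. r ≤ b, so r ≤ x. Since d = w and x < d, x < w. r ≤ x, so r < w.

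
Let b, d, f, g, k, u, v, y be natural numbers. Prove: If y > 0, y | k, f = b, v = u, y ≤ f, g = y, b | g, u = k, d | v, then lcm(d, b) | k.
v = u and u = k, thus v = k. d | v, so d | k. f = b and y ≤ f, so y ≤ b. g = y and b | g, hence b | y. y > 0, so b ≤ y. Since y ≤ b, y = b. Since y | k, b | k. d | k, so lcm(d, b) | k.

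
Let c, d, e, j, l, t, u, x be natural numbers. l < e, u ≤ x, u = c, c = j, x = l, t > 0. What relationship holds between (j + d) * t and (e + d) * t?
(j + d) * t < (e + d) * t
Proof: u = c and c = j, thus u = j. x = l and u ≤ x, thus u ≤ l. Because l < e, u < e. Because u = j, j < e. Then j + d < e + d. t > 0, so (j + d) * t < (e + d) * t.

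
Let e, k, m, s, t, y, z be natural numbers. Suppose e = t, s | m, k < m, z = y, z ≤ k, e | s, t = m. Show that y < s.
Because e = t and e | s, t | s. From t = m, m | s. Since s | m, m = s. z ≤ k and k < m, therefore z < m. m = s, so z < s. Since z = y, y < s.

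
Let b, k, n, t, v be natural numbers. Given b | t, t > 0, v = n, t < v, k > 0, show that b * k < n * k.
b | t and t > 0, hence b ≤ t. From v = n and t < v, t < n. b ≤ t, so b < n. Since k > 0, b * k < n * k.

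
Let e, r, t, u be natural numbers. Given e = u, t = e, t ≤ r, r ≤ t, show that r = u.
r ≤ t and t ≤ r, so r = t. Since t = e, r = e. e = u, so r = u.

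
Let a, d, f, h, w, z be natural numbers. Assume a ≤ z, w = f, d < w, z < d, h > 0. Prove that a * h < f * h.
w = f and d < w, therefore d < f. z < d, so z < f. a ≤ z, so a < f. h > 0, so a * h < f * h.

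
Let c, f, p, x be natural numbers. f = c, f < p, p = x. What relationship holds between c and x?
c < x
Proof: f = c and f < p, therefore c < p. p = x, so c < x.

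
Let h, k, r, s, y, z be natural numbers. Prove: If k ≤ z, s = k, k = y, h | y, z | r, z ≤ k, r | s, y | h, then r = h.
s = k and r | s, so r | k. z ≤ k and k ≤ z, therefore z = k. Since z | r, k | r. Since r | k, r = k. From k = y, r = y. Since y | h and h | y, y = h. r = y, so r = h.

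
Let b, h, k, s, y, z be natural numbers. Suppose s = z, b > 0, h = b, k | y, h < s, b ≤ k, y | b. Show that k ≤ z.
k | y and y | b, hence k | b. Since b > 0, k ≤ b. Since b ≤ k, b = k. h = b, so h = k. Since s = z and h < s, h < z. h = k, so k < z. Then k ≤ z.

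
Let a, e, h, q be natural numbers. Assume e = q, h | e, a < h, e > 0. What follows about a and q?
a < q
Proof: Since h | e and e > 0, h ≤ e. e = q, so h ≤ q. Since a < h, a < q.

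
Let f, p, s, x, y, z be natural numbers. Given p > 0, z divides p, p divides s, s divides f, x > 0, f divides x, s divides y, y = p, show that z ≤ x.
z divides p and p > 0, thus z ≤ p. y = p and s divides y, hence s divides p. p divides s, so s = p. Because s divides f and f divides x, s divides x. Since s = p, p divides x. Since x > 0, p ≤ x. z ≤ p, so z ≤ x.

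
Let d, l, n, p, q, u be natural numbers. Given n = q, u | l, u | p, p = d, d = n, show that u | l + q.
d = n and n = q, therefore d = q. p = d and u | p, hence u | d. Because d = q, u | q. From u | l, u | l + q.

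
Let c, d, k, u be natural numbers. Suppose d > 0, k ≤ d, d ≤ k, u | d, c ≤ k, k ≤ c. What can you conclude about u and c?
u ≤ c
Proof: d ≤ k and k ≤ d, so d = k. k ≤ c and c ≤ k, thus k = c. Because d = k, d = c. u | d and d > 0, thus u ≤ d. Because d = c, u ≤ c.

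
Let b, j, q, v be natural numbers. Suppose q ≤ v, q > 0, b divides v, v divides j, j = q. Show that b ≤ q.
j = q and v divides j, hence v divides q. Because q > 0, v ≤ q. q ≤ v, so v = q. b divides v, so b divides q. q > 0, so b ≤ q.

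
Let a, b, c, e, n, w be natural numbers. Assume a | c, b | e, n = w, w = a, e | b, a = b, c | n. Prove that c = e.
From n = w and c | n, c | w. Since w = a, c | a. From a | c, c = a. a = b, so c = b. b | e and e | b, so b = e. Since c = b, c = e.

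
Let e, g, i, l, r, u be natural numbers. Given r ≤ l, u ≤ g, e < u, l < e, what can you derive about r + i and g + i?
r + i < g + i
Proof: l < e and e < u, therefore l < u. r ≤ l, so r < u. Since u ≤ g, r < g. Then r + i < g + i.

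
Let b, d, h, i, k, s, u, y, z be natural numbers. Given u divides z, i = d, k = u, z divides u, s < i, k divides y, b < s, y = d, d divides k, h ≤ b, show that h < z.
y = d and k divides y, so k divides d. d divides k, so d = k. k = u, so d = u. u divides z and z divides u, so u = z. Because d = u, d = z. h ≤ b and b < s, thus h < s. Since i = d and s < i, s < d. h < s, so h < d. d = z, so h < z.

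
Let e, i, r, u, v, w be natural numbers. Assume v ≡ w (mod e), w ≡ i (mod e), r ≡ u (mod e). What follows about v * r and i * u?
v * r ≡ i * u (mod e)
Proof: Since v ≡ w (mod e) and w ≡ i (mod e), v ≡ i (mod e). Since r ≡ u (mod e), v * r ≡ i * u (mod e).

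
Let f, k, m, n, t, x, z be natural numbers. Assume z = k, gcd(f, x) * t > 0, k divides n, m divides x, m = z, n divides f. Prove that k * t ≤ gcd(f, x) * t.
k divides n and n divides f, thus k divides f. From m = z and m divides x, z divides x. z = k, so k divides x. k divides f, so k divides gcd(f, x). Then k * t divides gcd(f, x) * t. Since gcd(f, x) * t > 0, k * t ≤ gcd(f, x) * t.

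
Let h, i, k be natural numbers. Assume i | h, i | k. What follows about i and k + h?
i | k + h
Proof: Since i | k and i | h, by divisibility of sums, i | k + h.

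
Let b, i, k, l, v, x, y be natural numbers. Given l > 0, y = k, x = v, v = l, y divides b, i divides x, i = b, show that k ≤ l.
Because x = v and i divides x, i divides v. Because i = b, b divides v. Since y divides b, y divides v. v = l, so y divides l. y = k, so k divides l. Since l > 0, k ≤ l.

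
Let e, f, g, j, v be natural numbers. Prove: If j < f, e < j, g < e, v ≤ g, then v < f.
Because v ≤ g and g < e, v < e. e < j, so v < j. j < f, so v < f.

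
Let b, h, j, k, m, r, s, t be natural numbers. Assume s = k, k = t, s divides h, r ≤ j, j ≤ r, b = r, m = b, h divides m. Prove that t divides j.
s = k and k = t, hence s = t. r ≤ j and j ≤ r, therefore r = j. m = b and h divides m, therefore h divides b. Because b = r, h divides r. Since r = j, h divides j. Because s divides h, s divides j. s = t, so t divides j.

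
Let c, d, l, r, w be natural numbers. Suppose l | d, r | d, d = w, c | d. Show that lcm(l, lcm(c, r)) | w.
c | d and r | d, thus lcm(c, r) | d. l | d, so lcm(l, lcm(c, r)) | d. d = w, so lcm(l, lcm(c, r)) | w.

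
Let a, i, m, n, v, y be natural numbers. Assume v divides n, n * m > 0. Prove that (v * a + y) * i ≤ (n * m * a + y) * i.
Because v divides n, v divides n * m. Since n * m > 0, v ≤ n * m. By multiplying by a non-negative, v * a ≤ n * m * a. Then v * a + y ≤ n * m * a + y. By multiplying by a non-negative, (v * a + y) * i ≤ (n * m * a + y) * i.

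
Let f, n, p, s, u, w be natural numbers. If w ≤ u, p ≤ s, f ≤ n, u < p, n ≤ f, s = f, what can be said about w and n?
w < n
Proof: f ≤ n and n ≤ f, thus f = n. Since s = f, s = n. u < p and p ≤ s, hence u < s. Because w ≤ u, w < s. Since s = n, w < n.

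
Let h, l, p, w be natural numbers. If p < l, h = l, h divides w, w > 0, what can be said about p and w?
p < w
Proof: h = l and h divides w, so l divides w. Since w > 0, l ≤ w. Since p < l, p < w.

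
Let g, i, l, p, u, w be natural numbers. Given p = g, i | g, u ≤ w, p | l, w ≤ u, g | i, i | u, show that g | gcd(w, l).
From u ≤ w and w ≤ u, u = w. Because i | g and g | i, i = g. i | u, so g | u. u = w, so g | w. From p = g and p | l, g | l. Because g | w, g | gcd(w, l).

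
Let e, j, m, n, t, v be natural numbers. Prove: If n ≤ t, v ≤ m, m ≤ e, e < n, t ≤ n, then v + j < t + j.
n ≤ t and t ≤ n, thus n = t. v ≤ m and m ≤ e, therefore v ≤ e. Since e < n, v < n. Since n = t, v < t. Then v + j < t + j.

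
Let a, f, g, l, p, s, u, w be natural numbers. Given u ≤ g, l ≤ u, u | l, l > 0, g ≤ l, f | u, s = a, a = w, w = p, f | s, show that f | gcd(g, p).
From u | l and l > 0, u ≤ l. l ≤ u, so l = u. Because g ≤ l, g ≤ u. Since u ≤ g, u = g. f | u, so f | g. s = a and a = w, therefore s = w. w = p, so s = p. Since f | s, f | p. From f | g, f | gcd(g, p).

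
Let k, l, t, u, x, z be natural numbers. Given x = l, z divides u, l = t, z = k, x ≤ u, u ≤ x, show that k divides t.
u ≤ x and x ≤ u, thus u = x. x = l, so u = l. Because l = t, u = t. z = k and z divides u, so k divides u. Since u = t, k divides t.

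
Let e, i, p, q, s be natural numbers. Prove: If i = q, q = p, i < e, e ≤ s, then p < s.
i = q and q = p, therefore i = p. i < e, so p < e. e ≤ s, so p < s.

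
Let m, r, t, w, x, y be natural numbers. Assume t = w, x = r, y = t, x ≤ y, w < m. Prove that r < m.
y = t and x ≤ y, thus x ≤ t. Since x = r, r ≤ t. t = w, so r ≤ w. w < m, so r < m.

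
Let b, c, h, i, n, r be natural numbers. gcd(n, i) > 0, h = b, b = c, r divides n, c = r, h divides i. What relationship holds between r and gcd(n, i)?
r ≤ gcd(n, i)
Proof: b = c and c = r, hence b = r. h = b and h divides i, therefore b divides i. Since b = r, r divides i. Since r divides n, r divides gcd(n, i). gcd(n, i) > 0, so r ≤ gcd(n, i).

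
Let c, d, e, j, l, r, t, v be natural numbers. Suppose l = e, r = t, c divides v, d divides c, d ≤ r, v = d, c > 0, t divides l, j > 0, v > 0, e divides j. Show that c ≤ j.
d divides c and c > 0, thus d ≤ c. c divides v and v > 0, so c ≤ v. Since v = d, c ≤ d. d ≤ c, so d = c. From r = t and d ≤ r, d ≤ t. d = c, so c ≤ t. l = e and t divides l, therefore t divides e. Since e divides j, t divides j. j > 0, so t ≤ j. Since c ≤ t, c ≤ j.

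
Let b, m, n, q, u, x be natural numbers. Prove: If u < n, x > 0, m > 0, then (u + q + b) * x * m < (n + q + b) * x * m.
u < n, therefore u + q < n + q. Then u + q + b < n + q + b. Since x > 0, by multiplying by a positive, (u + q + b) * x < (n + q + b) * x. Combined with m > 0, by multiplying by a positive, (u + q + b) * x * m < (n + q + b) * x * m.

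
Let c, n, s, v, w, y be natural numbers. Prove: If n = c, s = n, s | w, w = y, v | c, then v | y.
From s = n and s | w, n | w. w = y, so n | y. Since n = c, c | y. Since v | c, v | y.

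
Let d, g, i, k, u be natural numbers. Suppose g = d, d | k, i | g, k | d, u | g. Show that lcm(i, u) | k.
d | k and k | d, so d = k. g = d, so g = k. Because i | g and u | g, lcm(i, u) | g. Because g = k, lcm(i, u) | k.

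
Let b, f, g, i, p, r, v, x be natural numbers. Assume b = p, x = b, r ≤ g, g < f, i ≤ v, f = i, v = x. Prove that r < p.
Because f = i and g < f, g < i. r ≤ g, so r < i. v = x and x = b, thus v = b. Since b = p, v = p. Since i ≤ v, i ≤ p. r < i, so r < p.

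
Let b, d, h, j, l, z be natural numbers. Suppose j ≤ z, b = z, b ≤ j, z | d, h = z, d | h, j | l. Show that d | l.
b = z and b ≤ j, hence z ≤ j. j ≤ z, so j = z. h = z and d | h, so d | z. z | d, so z = d. Since j = z, j = d. Since j | l, d | l.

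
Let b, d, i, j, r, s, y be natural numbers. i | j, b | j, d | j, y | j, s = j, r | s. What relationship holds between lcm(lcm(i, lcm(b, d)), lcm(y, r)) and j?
lcm(lcm(i, lcm(b, d)), lcm(y, r)) | j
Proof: b | j and d | j, therefore lcm(b, d) | j. i | j, so lcm(i, lcm(b, d)) | j. Because s = j and r | s, r | j. Because y | j, lcm(y, r) | j. lcm(i, lcm(b, d)) | j, so lcm(lcm(i, lcm(b, d)), lcm(y, r)) | j.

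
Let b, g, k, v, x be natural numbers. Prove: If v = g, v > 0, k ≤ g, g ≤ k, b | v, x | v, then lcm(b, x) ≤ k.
Since g ≤ k and k ≤ g, g = k. Since v = g, v = k. Because b | v and x | v, lcm(b, x) | v. Since v > 0, lcm(b, x) ≤ v. Since v = k, lcm(b, x) ≤ k.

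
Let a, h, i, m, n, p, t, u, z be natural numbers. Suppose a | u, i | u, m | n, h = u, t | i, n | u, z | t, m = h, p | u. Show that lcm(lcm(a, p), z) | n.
m = h and h = u, so m = u. Since m | n, u | n. n | u, so u = n. a | u and p | u, thus lcm(a, p) | u. Because z | t and t | i, z | i. Since i | u, z | u. Because lcm(a, p) | u, lcm(lcm(a, p), z) | u. From u = n, lcm(lcm(a, p), z) | n.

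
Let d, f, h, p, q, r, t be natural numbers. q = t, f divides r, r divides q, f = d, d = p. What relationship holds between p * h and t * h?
p * h divides t * h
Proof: Because f = d and f divides r, d divides r. Because q = t and r divides q, r divides t. Since d divides r, d divides t. d = p, so p divides t. Then p * h divides t * h.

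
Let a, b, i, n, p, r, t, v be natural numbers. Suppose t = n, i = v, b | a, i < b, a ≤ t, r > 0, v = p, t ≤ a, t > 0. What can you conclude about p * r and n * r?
p * r < n * r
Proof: i = v and v = p, therefore i = p. i < b, so p < b. From a ≤ t and t ≤ a, a = t. b | a, so b | t. Since t > 0, b ≤ t. t = n, so b ≤ n. Since p < b, p < n. Since r > 0, p * r < n * r.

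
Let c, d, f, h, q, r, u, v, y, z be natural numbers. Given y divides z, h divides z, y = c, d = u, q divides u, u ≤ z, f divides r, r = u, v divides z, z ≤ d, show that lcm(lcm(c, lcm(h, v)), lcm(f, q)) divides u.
d = u and z ≤ d, so z ≤ u. u ≤ z, so z = u. y = c and y divides z, hence c divides z. Since h divides z and v divides z, lcm(h, v) divides z. c divides z, so lcm(c, lcm(h, v)) divides z. Since z = u, lcm(c, lcm(h, v)) divides u. From r = u and f divides r, f divides u. From q divides u, lcm(f, q) divides u. Since lcm(c, lcm(h, v)) divides u, lcm(lcm(c, lcm(h, v)), lcm(f, q)) divides u.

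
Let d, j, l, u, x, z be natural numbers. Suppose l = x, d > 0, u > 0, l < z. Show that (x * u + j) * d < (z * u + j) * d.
l = x and l < z, so x < z. Since u > 0, by multiplying by a positive, x * u < z * u. Then x * u + j < z * u + j. Since d > 0, by multiplying by a positive, (x * u + j) * d < (z * u + j) * d.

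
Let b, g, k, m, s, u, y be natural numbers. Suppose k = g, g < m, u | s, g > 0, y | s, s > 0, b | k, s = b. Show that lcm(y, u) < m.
Because y | s and u | s, lcm(y, u) | s. Since s > 0, lcm(y, u) ≤ s. Since s = b, lcm(y, u) ≤ b. k = g and b | k, thus b | g. g > 0, so b ≤ g. Since lcm(y, u) ≤ b, lcm(y, u) ≤ g. Since g < m, lcm(y, u) < m.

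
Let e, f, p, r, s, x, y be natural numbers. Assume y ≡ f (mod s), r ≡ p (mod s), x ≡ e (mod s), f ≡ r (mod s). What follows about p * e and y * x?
p * e ≡ y * x (mod s)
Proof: y ≡ f (mod s) and f ≡ r (mod s), thus y ≡ r (mod s). r ≡ p (mod s), so y ≡ p (mod s). x ≡ e (mod s), so y * x ≡ p * e (mod s). Then p * e ≡ y * x (mod s).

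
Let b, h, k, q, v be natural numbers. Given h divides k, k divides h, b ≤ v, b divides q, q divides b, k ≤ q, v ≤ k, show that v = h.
From q divides b and b divides q, q = b. From k ≤ q, k ≤ b. b ≤ v, so k ≤ v. Since v ≤ k, v = k. Since k divides h and h divides k, k = h. v = k, so v = h.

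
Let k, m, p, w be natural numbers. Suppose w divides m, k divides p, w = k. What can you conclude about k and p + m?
k divides p + m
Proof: w = k and w divides m, hence k divides m. Since k divides p, k divides p + m.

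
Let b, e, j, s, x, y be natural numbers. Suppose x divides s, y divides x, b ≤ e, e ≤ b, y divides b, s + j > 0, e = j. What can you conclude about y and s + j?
y ≤ s + j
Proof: y divides x and x divides s, so y divides s. b ≤ e and e ≤ b, so b = e. Because e = j, b = j. Since y divides b, y divides j. y divides s, so y divides s + j. Since s + j > 0, y ≤ s + j.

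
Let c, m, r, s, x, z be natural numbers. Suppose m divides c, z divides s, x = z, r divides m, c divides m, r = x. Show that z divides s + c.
From m divides c and c divides m, m = c. Since r divides m, r divides c. r = x, so x divides c. From x = z, z divides c. z divides s, so z divides s + c.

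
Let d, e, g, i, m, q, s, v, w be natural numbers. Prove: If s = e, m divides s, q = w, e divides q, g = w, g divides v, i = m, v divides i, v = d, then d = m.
Since s = e and m divides s, m divides e. q = w and e divides q, so e divides w. m divides e, so m divides w. From g = w and g divides v, w divides v. m divides w, so m divides v. i = m and v divides i, therefore v divides m. m divides v, so m = v. Since v = d, m = d. Then d = m.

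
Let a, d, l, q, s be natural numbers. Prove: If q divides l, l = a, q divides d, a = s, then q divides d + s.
Because l = a and a = s, l = s. Since q divides l, q divides s. Since q divides d, q divides d + s.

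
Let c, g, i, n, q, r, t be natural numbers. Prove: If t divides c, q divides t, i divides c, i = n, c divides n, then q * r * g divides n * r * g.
i = n and i divides c, hence n divides c. Since c divides n, c = n. q divides t and t divides c, so q divides c. From c = n, q divides n. Then q * r divides n * r. Then q * r * g divides n * r * g.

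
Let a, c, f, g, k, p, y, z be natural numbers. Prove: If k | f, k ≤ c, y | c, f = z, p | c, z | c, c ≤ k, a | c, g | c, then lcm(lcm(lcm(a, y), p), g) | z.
Since k ≤ c and c ≤ k, k = c. Since f = z and k | f, k | z. From k = c, c | z. z | c, so c = z. a | c and y | c, so lcm(a, y) | c. Since p | c, lcm(lcm(a, y), p) | c. Because g | c, lcm(lcm(lcm(a, y), p), g) | c. From c = z, lcm(lcm(lcm(a, y), p), g) | z.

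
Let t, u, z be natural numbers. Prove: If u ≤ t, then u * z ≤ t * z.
u ≤ t. By multiplying by a non-negative, u * z ≤ t * z.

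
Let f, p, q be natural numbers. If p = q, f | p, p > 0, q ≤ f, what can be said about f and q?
f = q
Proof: From f | p and p > 0, f ≤ p. p = q, so f ≤ q. Since q ≤ f, f = q.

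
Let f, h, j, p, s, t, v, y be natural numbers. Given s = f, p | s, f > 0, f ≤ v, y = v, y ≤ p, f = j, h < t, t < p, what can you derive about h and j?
h < j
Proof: Since s = f and p | s, p | f. Since f > 0, p ≤ f. From y = v and y ≤ p, v ≤ p. f ≤ v, so f ≤ p. Since p ≤ f, p = f. Since f = j, p = j. From h < t and t < p, h < p. p = j, so h < j.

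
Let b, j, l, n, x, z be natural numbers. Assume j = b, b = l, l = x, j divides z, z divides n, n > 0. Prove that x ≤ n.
j = b and b = l, therefore j = l. l = x, so j = x. j divides z, so x divides z. z divides n, so x divides n. Since n > 0, x ≤ n.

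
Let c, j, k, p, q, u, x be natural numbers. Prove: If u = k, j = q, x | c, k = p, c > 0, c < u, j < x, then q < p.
Since j = q and j < x, q < x. x | c and c > 0, thus x ≤ c. Since u = k and k = p, u = p. c < u, so c < p. Since x ≤ c, x < p. q < x, so q < p.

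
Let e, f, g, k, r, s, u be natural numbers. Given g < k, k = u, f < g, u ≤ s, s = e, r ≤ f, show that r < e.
k = u and g < k, hence g < u. f < g, so f < u. Because s = e and u ≤ s, u ≤ e. Since f < u, f < e. r ≤ f, so r < e.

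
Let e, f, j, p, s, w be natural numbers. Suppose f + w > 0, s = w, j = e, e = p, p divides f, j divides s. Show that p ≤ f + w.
j = e and e = p, therefore j = p. s = w and j divides s, so j divides w. j = p, so p divides w. p divides f, so p divides f + w. Since f + w > 0, p ≤ f + w.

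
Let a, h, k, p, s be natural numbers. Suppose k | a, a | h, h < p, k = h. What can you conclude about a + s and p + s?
a + s < p + s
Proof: k = h and k | a, thus h | a. Since a | h, h = a. Because h < p, a < p. Then a + s < p + s.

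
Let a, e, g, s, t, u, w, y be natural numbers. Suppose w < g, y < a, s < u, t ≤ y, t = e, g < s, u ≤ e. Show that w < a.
w < g and g < s, hence w < s. s < u and u ≤ e, thus s < e. w < s, so w < e. t ≤ y and y < a, therefore t < a. t = e, so e < a. Since w < e, w < a.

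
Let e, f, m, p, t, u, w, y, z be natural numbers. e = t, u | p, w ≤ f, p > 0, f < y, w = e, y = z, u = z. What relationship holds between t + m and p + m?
t + m < p + m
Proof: Because w = e and e = t, w = t. Because y = z and f < y, f < z. Since w ≤ f, w < z. w = t, so t < z. Since u = z and u | p, z | p. Since p > 0, z ≤ p. t < z, so t < p. Then t + m < p + m.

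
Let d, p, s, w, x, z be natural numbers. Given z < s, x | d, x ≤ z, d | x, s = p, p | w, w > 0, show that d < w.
Because x | d and d | x, x = d. x ≤ z, so d ≤ z. s = p and z < s, thus z < p. p | w and w > 0, thus p ≤ w. Since z < p, z < w. d ≤ z, so d < w.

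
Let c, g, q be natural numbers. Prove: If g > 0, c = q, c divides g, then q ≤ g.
c = q and c divides g, therefore q divides g. Because g > 0, q ≤ g.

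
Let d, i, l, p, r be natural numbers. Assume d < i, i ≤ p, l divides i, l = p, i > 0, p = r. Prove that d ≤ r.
Since l = p and l divides i, p divides i. Since i > 0, p ≤ i. i ≤ p, so i = p. p = r, so i = r. d < i, so d < r. Then d ≤ r.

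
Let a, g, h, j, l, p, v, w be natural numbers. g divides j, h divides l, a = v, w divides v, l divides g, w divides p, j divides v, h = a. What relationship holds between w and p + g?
w divides p + g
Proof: Because h = a and a = v, h = v. h divides l, so v divides l. l divides g, so v divides g. From g divides j and j divides v, g divides v. From v divides g, v = g. w divides v, so w divides g. w divides p, so w divides p + g.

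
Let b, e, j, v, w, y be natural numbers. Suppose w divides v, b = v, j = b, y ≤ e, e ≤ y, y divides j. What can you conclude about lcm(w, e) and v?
lcm(w, e) divides v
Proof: y ≤ e and e ≤ y, hence y = e. Since y divides j, e divides j. Since j = b, e divides b. Because b = v, e divides v. Because w divides v, lcm(w, e) divides v.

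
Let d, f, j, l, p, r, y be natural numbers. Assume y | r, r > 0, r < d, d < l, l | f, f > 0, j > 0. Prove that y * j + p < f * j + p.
y | r and r > 0, thus y ≤ r. r < d and d < l, thus r < l. y ≤ r, so y < l. Since l | f and f > 0, l ≤ f. y < l, so y < f. Since j > 0, y * j < f * j. Then y * j + p < f * j + p.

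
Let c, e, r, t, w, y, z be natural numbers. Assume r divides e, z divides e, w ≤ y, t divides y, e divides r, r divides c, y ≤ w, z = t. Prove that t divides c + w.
e divides r and r divides e, therefore e = r. z divides e, so z divides r. z = t, so t divides r. r divides c, so t divides c. Since y ≤ w and w ≤ y, y = w. Since t divides y, t divides w. t divides c, so t divides c + w.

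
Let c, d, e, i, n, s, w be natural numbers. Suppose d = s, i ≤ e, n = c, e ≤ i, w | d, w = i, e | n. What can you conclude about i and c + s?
i | c + s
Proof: e ≤ i and i ≤ e, so e = i. e | n, so i | n. n = c, so i | c. d = s and w | d, hence w | s. w = i, so i | s. Since i | c, i | c + s.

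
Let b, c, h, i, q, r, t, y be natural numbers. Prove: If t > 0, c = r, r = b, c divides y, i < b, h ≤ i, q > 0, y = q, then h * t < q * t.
h ≤ i and i < b, therefore h < b. c = r and r = b, hence c = b. Because y = q and c divides y, c divides q. Because c = b, b divides q. Because q > 0, b ≤ q. h < b, so h < q. From t > 0, by multiplying by a positive, h * t < q * t.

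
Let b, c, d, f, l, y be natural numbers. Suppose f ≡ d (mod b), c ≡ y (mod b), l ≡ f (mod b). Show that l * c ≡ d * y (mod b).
l ≡ f (mod b) and f ≡ d (mod b), so l ≡ d (mod b). From c ≡ y (mod b), by multiplying congruences, l * c ≡ d * y (mod b).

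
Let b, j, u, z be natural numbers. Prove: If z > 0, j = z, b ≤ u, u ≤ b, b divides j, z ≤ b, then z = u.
j = z and b divides j, therefore b divides z. z > 0, so b ≤ z. Since z ≤ b, z = b. Since b ≤ u and u ≤ b, b = u. Since z = b, z = u.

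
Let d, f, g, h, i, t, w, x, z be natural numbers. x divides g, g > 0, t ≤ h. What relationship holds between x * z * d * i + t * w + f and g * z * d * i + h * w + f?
x * z * d * i + t * w + f ≤ g * z * d * i + h * w + f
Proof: x divides g and g > 0, thus x ≤ g. By multiplying by a non-negative, x * z ≤ g * z. By multiplying by a non-negative, x * z * d ≤ g * z * d. By multiplying by a non-negative, x * z * d * i ≤ g * z * d * i. t ≤ h. By multiplying by a non-negative, t * w ≤ h * w. x * z * d * i ≤ g * z * d * i, so x * z * d * i + t * w ≤ g * z * d * i + h * w. Then x * z * d * i + t * w + f ≤ g * z * d * i + h * w + f.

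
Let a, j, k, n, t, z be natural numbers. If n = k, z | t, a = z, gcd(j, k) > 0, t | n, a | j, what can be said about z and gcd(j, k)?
z ≤ gcd(j, k)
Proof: Since a = z and a | j, z | j. z | t and t | n, thus z | n. Since n = k, z | k. Since z | j, z | gcd(j, k). From gcd(j, k) > 0, z ≤ gcd(j, k).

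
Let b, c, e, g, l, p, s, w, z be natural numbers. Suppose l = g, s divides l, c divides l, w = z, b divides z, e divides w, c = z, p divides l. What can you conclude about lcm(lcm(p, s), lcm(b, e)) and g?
lcm(lcm(p, s), lcm(b, e)) divides g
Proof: p divides l and s divides l, hence lcm(p, s) divides l. From w = z and e divides w, e divides z. Since b divides z, lcm(b, e) divides z. From c = z and c divides l, z divides l. Since lcm(b, e) divides z, lcm(b, e) divides l. From lcm(p, s) divides l, lcm(lcm(p, s), lcm(b, e)) divides l. l = g, so lcm(lcm(p, s), lcm(b, e)) divides g.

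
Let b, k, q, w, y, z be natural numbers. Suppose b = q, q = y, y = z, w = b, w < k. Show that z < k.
From b = q and q = y, b = y. Since y = z, b = z. Because w = b and w < k, b < k. From b = z, z < k.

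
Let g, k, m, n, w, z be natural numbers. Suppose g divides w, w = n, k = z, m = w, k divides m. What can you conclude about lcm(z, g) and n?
lcm(z, g) divides n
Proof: From m = w and k divides m, k divides w. k = z, so z divides w. g divides w, so lcm(z, g) divides w. Since w = n, lcm(z, g) divides n.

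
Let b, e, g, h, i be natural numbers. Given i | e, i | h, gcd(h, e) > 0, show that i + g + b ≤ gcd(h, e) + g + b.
i | h and i | e, thus i | gcd(h, e). gcd(h, e) > 0, so i ≤ gcd(h, e). Then i + g ≤ gcd(h, e) + g. Then i + g + b ≤ gcd(h, e) + g + b.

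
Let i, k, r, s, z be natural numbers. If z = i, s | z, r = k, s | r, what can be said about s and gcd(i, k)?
s | gcd(i, k)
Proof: z = i and s | z, therefore s | i. r = k and s | r, hence s | k. From s | i, s | gcd(i, k).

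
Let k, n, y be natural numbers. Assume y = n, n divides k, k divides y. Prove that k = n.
From y = n and k divides y, k divides n. Since n divides k, k = n.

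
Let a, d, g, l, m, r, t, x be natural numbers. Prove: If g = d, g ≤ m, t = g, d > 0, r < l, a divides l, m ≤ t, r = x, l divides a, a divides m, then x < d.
r = x and r < l, thus x < l. a divides l and l divides a, therefore a = l. t = g and m ≤ t, so m ≤ g. Since g ≤ m, m = g. Because g = d, m = d. Because a divides m, a divides d. Since d > 0, a ≤ d. a = l, so l ≤ d. x < l, so x < d.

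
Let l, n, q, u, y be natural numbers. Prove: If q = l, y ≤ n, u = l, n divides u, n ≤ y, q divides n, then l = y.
From q = l and q divides n, l divides n. u = l and n divides u, thus n divides l. Since l divides n, l = n. n ≤ y and y ≤ n, hence n = y. Because l = n, l = y.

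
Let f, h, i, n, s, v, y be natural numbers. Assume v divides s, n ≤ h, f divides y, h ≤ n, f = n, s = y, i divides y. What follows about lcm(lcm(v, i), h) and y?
lcm(lcm(v, i), h) divides y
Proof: Because s = y and v divides s, v divides y. i divides y, so lcm(v, i) divides y. n ≤ h and h ≤ n, hence n = h. f = n, so f = h. Since f divides y, h divides y. Since lcm(v, i) divides y, lcm(lcm(v, i), h) divides y.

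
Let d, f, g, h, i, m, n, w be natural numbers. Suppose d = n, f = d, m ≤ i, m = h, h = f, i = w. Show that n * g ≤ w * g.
Because h = f and f = d, h = d. Since d = n, h = n. m = h and m ≤ i, so h ≤ i. Since i = w, h ≤ w. From h = n, n ≤ w. By multiplying by a non-negative, n * g ≤ w * g.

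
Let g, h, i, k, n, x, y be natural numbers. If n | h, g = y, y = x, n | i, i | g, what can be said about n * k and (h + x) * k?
n * k | (h + x) * k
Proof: Because g = y and y = x, g = x. n | i and i | g, hence n | g. g = x, so n | x. Since n | h, n | h + x. Then n * k | (h + x) * k.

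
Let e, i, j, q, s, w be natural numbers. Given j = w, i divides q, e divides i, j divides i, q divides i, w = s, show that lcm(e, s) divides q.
From i divides q and q divides i, i = q. Since j = w and w = s, j = s. Since j divides i, s divides i. e divides i, so lcm(e, s) divides i. From i = q, lcm(e, s) divides q.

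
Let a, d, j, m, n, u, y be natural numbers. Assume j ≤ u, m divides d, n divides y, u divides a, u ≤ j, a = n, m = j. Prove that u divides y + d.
a = n and u divides a, hence u divides n. Since n divides y, u divides y. j ≤ u and u ≤ j, hence j = u. m = j, so m = u. m divides d, so u divides d. Since u divides y, u divides y + d.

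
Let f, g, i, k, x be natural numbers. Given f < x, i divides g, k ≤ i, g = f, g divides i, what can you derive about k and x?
k < x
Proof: i divides g and g divides i, therefore i = g. From k ≤ i, k ≤ g. g = f, so k ≤ f. Because f < x, k < x.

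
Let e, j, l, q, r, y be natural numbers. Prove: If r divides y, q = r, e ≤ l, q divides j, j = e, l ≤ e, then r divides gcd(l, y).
Because e ≤ l and l ≤ e, e = l. j = e, so j = l. Because q = r and q divides j, r divides j. Since j = l, r divides l. r divides y, so r divides gcd(l, y).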